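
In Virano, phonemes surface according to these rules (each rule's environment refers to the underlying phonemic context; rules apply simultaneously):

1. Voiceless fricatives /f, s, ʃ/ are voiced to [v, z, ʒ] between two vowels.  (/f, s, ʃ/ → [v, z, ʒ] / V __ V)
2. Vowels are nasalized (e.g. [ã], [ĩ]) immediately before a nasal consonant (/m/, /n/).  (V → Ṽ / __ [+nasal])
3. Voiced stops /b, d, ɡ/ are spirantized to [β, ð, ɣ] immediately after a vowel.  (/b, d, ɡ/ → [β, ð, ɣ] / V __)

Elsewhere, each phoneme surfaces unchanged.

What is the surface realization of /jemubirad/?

[jẽmuβirað]

/e/ (between /j/ and /m/) occurs before a nasal consonant → [ẽ] by rule 2.
/u/ (between /m/ and /b/): rule 2 targets it, but not before a nasal consonant → unchanged [u].
/b/ (between /u/ and /i/) occurs immediately after a vowel → [β] by rule 3.
/i/ (between /b/ and /r/): rule 2 targets it, but not before a nasal consonant → unchanged [i].
/a/ (between /r/ and /d/) fails the environment for rule 2, so it stays [a].
/d/ (word-final): immediately after a vowel, so rule 3 applies → [ð].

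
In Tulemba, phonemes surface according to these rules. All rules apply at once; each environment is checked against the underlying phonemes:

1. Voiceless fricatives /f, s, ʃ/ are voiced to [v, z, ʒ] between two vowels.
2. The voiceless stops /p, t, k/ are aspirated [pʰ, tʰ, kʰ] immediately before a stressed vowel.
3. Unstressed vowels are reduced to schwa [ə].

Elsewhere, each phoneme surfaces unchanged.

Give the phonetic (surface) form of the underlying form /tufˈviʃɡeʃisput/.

/t/ (word-initial): rule 2 targets it, but not immediately before a stressed vowel → unchanged [t].
/u/ meets the environment for rule 3 (in an unstressed syllable) → [ə].
/f/ (between /u/ and /v/): rule 1 targets it, but not between two vowels → unchanged [f].
/v/ — not in any rule's target class → [v].
/i/ — between /v/ and /ʃ/; rule 3 does not apply here → [i].
/ʃ/ — between /i/ and /ɡ/; rule 1 does not apply here → [ʃ].
/ɡ/ stays [ɡ].
Rule 3 applies to /e/ (between /ɡ/ and /ʃ/: in an unstressed syllable) → [ə].
/ʃ/ (between /e/ and /i/): between two vowels, so rule 1 applies → [ʒ].
/i/ (between /ʃ/ and /s/) occurs in an unstressed syllable → [ə] by rule 3.
/s/ — between /i/ and /p/; rule 1 does not apply here → [s].
/p/ — between /s/ and /u/; rule 2 does not apply here → [p].
Rule 3 applies to /u/ (between /p/ and /t/: in an unstressed syllable) → [ə].
/t/ — word-final; rule 2 does not apply here → [t].

[təfˈviʃɡəʒəspət]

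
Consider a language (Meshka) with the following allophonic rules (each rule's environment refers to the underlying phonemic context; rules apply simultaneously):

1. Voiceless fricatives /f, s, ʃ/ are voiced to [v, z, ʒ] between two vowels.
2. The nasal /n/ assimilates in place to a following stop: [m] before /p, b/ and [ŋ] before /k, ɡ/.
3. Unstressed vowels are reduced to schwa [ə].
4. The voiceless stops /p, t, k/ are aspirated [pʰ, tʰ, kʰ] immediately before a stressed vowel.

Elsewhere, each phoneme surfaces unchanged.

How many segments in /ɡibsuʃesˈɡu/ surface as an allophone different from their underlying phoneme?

Segments that undergo a rule: /i/ → [ə] (rule 3); /u/ → [ə] (rule 3); /ʃ/ → [ʒ] (rule 1); /e/ → [ə] (rule 3).
All other segments surface unchanged.

4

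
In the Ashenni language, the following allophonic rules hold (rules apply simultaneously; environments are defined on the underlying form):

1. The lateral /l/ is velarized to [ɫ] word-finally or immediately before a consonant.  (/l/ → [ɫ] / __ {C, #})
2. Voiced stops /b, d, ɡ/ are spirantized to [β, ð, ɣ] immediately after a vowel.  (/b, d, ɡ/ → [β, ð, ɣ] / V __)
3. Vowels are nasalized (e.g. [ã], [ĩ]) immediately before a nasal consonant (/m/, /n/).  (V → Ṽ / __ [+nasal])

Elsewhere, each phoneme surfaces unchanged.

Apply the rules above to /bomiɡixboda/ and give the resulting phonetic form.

[bõmiɣixboða]

/b/ (word-initial) is in the target of rule 2 but the environment (immediately after a vowel) is not met → [b].
/o/ (between /b/ and /m/) occurs before a nasal consonant → [õ] by rule 3.
/m/ stays [m].
/i/ (between /m/ and /ɡ/): rule 3 targets it, but not before a nasal consonant → unchanged [i].
/ɡ/ — between /i/ and /i/, immediately after a vowel — surfaces as [ɣ] (rule 2).
/i/ (between /ɡ/ and /x/) is in the target of rule 3 but the environment (before a nasal consonant) is not met → [i].
/x/ (between /i/ and /b/) is unaffected → [x].
/b/ (between /x/ and /o/) fails the environment for rule 2, so it stays [b].
/o/ (between /b/ and /d/) is in the target of rule 3 but the environment (before a nasal consonant) is not met → [o].
Rule 2 applies to /d/ (between /o/ and /a/: immediately after a vowel) → [ð].
/a/ (word-final) is in the target of rule 3 but the environment (before a nasal consonant) is not met → [a].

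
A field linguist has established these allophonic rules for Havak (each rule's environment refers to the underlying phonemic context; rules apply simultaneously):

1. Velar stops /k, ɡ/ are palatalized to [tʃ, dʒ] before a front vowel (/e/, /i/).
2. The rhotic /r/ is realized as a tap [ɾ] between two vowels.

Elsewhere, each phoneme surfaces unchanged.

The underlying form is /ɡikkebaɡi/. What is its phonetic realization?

/ɡ/ (word-initial): before a front vowel, so rule 1 applies → [dʒ].
/i/ (between /ɡ/ and /k/) is unaffected → [i].
/k/ (between /i/ and /k/) is in the target of rule 1 but the environment (before a front vowel) is not met → [k].
/k/ (between /k/ and /e/) occurs before a front vowel → [tʃ] by rule 1.
/e/ (between /k/ and /b/) is unaffected → [e].
/b/ (between /e/ and /a/) is unaffected → [b].
/a/ (between /b/ and /ɡ/): no rule targets it → [a].
/ɡ/ meets the environment for rule 1 (before a front vowel) → [dʒ].
/i/ (word-final): no rule targets it → [i].

[dʒiktʃebadʒi]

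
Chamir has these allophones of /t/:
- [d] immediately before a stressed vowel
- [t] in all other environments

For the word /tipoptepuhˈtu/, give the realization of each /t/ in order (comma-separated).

[t], [t], [d]

Occurrence 1 (position 1): no conditioning environment matches → elsewhere allophone [t].
Occurrence 2 (position 6): no conditioning environment matches → elsewhere allophone [t].
Occurrence 3 (position 11): immediately before a stressed vowel → [d].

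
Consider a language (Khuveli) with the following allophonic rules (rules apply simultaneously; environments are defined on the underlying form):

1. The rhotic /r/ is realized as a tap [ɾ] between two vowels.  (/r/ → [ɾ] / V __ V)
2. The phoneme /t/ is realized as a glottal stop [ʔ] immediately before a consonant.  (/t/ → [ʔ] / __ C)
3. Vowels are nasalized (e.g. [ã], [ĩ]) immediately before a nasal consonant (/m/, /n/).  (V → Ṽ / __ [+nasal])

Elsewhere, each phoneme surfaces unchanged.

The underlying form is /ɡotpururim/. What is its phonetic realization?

/ɡ/ (word-initial): no rule targets it → [ɡ].
/o/ (between /ɡ/ and /t/) fails the environment for rule 3, so it stays [o].
/t/ (between /o/ and /p/) occurs immediately before a consonant → [ʔ] by rule 2.
/p/ (between /t/ and /u/) is unaffected → [p].
/u/ (between /p/ and /r/) fails the environment for rule 3, so it stays [u].
/r/ — between /u/ and /u/, between two vowels — surfaces as [ɾ] (rule 1).
/u/ — between /r/ and /r/; rule 3 does not apply here → [u].
/r/ — between /u/ and /i/, between two vowels — surfaces as [ɾ] (rule 1).
/i/ (between /r/ and /m/): before a nasal consonant, so rule 3 applies → [ĩ].
/m/ (word-final) is unaffected → [m].

[ɡoʔpuɾuɾĩm]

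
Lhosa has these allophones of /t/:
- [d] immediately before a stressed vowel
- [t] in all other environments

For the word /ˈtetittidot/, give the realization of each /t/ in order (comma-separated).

Occurrence 1 (position 1): immediately before a stressed vowel → [d].
Occurrence 2 (position 3): no conditioning environment matches → elsewhere allophone [t].
Occurrence 3 (position 5): no conditioning environment matches → elsewhere allophone [t].
Occurrence 4 (position 6): no conditioning environment matches → elsewhere allophone [t].
Occurrence 5 (position 10): no conditioning environment matches → elsewhere allophone [t].

[d], [t], [t], [t], [t]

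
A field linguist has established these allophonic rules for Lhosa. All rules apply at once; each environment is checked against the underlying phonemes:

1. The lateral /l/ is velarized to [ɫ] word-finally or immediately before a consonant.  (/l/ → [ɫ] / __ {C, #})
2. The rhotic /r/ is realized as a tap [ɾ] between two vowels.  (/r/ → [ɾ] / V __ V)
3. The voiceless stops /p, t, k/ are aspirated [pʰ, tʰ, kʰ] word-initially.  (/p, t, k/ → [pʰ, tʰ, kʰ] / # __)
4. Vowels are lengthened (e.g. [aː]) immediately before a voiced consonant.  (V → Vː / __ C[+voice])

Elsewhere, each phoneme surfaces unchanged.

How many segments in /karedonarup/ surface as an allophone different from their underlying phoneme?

7

Segments that undergo a rule: /k/ → [kʰ] (rule 3); /a/ → [aː] (rule 4); /r/ → [ɾ] (rule 2); /e/ → [eː] (rule 4); /o/ → [oː] (rule 4); /a/ → [aː] (rule 4); /r/ → [ɾ] (rule 2).
All other segments surface unchanged.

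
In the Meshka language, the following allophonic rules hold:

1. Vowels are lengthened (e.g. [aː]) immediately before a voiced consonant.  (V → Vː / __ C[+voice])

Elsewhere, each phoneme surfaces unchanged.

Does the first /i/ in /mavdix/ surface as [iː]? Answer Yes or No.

No

/i/ (between /d/ and /x/): rule 1 targets it, but not before a voiced consonant → unchanged [i].
The actual realization is [i], not [iː].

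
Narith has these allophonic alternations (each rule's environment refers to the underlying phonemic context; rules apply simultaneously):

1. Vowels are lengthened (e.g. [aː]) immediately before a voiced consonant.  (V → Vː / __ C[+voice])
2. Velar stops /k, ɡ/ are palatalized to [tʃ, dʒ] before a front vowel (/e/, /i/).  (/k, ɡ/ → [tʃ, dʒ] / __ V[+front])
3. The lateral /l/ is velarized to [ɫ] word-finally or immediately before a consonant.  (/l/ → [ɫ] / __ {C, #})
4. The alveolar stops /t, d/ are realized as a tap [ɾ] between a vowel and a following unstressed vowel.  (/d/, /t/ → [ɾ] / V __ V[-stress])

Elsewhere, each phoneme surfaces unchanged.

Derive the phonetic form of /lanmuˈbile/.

[laːnmuːˈbiːle]

/l/ — word-initial; rule 3 does not apply here → [l].
/a/ (between /l/ and /n/): before a voiced consonant, so rule 1 applies → [aː].
/n/ — not in any rule's target class → [n].
/m/ (between /n/ and /u/): no rule targets it → [m].
/u/ meets the environment for rule 1 (before a voiced consonant) → [uː].
/b/ — not in any rule's target class → [b].
/i/ (between /b/ and /l/) occurs before a voiced consonant → [iː] by rule 1.
/l/ (between /i/ and /e/) is in the target of rule 3 but the environment (word-finally or immediately before a consonant) is not met → [l].
/e/ (word-final) fails the environment for rule 1, so it stays [e].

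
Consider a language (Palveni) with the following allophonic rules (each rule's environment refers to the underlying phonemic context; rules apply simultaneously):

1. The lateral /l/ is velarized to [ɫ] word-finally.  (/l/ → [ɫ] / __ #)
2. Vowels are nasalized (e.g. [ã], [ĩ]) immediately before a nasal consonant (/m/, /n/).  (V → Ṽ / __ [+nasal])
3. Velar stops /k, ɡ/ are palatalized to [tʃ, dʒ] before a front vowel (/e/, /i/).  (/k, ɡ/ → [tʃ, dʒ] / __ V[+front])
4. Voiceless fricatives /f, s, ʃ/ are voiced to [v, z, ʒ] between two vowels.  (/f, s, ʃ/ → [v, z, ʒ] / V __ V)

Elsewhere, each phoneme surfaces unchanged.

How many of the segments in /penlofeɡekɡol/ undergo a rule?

Segments that undergo a rule: /e/ → [ẽ] (rule 2); /f/ → [v] (rule 4); /ɡ/ → [dʒ] (rule 3); /l/ → [ɫ] (rule 1).
All other segments surface unchanged.

4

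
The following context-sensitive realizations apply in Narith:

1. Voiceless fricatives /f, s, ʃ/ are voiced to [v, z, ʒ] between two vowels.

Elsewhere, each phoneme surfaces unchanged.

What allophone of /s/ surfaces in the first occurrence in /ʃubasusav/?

[z]

/s/ meets the environment for rule 1 (between two vowels) → [z].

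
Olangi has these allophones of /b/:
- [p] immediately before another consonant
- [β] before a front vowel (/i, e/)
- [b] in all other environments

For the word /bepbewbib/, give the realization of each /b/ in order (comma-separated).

Occurrence 1 (position 1): before a front vowel (/i, e/) → [β].
Occurrence 2 (position 4): before a front vowel (/i, e/) → [β].
Occurrence 3 (position 7): before a front vowel (/i, e/) → [β].
Occurrence 4 (position 9): no conditioning environment matches → elsewhere allophone [b].

[β], [β], [β], [b]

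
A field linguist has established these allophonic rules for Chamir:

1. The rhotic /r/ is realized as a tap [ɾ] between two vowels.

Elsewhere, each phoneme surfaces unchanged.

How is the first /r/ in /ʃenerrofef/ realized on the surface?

/r/ (between /e/ and /r/) fails the environment for rule 1, so it stays [r].

[r]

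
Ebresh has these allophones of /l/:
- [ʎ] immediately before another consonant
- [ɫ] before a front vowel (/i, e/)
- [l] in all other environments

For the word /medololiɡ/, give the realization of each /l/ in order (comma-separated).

Occurrence 1 (position 5): no conditioning environment matches → elsewhere allophone [l].
Occurrence 2 (position 7): before a front vowel (/i, e/) → [ɫ].

[l], [ɫ]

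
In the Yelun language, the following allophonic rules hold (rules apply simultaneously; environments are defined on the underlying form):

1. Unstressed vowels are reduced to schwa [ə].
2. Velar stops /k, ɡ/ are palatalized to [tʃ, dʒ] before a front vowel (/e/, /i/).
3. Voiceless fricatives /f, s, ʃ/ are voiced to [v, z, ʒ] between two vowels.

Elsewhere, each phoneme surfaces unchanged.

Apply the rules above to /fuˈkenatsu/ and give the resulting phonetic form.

/f/ (word-initial): rule 3 targets it, but not between two vowels → unchanged [f].
/u/ meets the environment for rule 1 (in an unstressed syllable) → [ə].
/k/ meets the environment for rule 2 (before a front vowel) → [tʃ].
/e/ (between /k/ and /n/) is in the target of rule 1 but the environment (in an unstressed syllable) is not met → [e].
/n/ (between /e/ and /a/) is unaffected → [n].
Rule 1 applies to /a/ (between /n/ and /t/: in an unstressed syllable) → [ə].
/t/ — not in any rule's target class → [t].
/s/ (between /t/ and /u/): rule 3 targets it, but not between two vowels → unchanged [s].
Rule 1 applies to /u/ (word-final: in an unstressed syllable) → [ə].

[fəˈtʃenətsə]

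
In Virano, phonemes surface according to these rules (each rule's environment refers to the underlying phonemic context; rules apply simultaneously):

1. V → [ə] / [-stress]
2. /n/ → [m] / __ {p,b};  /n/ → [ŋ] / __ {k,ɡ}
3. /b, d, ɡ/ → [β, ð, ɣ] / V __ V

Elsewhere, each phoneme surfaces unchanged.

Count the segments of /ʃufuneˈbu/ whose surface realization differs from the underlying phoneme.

Segments that undergo a rule: /u/ → [ə] (rule 1); /u/ → [ə] (rule 1); /e/ → [ə] (rule 1); /b/ → [β] (rule 3).
All other segments surface unchanged.

4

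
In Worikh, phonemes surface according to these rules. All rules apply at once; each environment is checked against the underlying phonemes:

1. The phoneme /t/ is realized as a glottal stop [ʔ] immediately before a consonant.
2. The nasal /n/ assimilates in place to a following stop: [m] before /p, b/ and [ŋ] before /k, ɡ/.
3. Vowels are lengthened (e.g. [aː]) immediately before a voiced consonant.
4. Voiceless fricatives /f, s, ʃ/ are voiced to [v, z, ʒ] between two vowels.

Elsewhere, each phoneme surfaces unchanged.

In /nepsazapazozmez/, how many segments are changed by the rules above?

Segments that undergo a rule: /a/ → [aː] (rule 3); /a/ → [aː] (rule 3); /o/ → [oː] (rule 3); /e/ → [eː] (rule 3).
All other segments surface unchanged.

4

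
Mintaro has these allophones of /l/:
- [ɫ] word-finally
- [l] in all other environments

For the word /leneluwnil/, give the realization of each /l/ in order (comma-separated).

[l], [l], [ɫ]

Occurrence 1 (position 1): no conditioning environment matches → elsewhere allophone [l].
Occurrence 2 (position 5): no conditioning environment matches → elsewhere allophone [l].
Occurrence 3 (position 10): word-finally → [ɫ].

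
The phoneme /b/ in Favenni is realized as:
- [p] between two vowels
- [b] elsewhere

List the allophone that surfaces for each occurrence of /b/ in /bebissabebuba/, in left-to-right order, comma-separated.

Occurrence 1 (position 1): no conditioning environment matches → elsewhere allophone [b].
Occurrence 2 (position 3): between two vowels → [p].
Occurrence 3 (position 8): between two vowels → [p].
Occurrence 4 (position 10): between two vowels → [p].
Occurrence 5 (position 12): between two vowels → [p].

[b], [p], [p], [p], [p]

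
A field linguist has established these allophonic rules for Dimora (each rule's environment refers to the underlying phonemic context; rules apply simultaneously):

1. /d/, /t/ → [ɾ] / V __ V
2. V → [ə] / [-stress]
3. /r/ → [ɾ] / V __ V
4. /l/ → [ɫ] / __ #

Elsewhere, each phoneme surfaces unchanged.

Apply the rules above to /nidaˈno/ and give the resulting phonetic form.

[nəɾəˈno]

/n/ — not in any rule's target class → [n].
/i/ — between /n/ and /d/, in an unstressed syllable — surfaces as [ə] (rule 2).
/d/ (between /i/ and /a/) occurs between two vowels → [ɾ] by rule 1.
Rule 2 applies to /a/ (between /d/ and /n/: in an unstressed syllable) → [ə].
/n/ — not in any rule's target class → [n].
/o/ (word-final): rule 2 targets it, but not in an unstressed syllable → unchanged [o].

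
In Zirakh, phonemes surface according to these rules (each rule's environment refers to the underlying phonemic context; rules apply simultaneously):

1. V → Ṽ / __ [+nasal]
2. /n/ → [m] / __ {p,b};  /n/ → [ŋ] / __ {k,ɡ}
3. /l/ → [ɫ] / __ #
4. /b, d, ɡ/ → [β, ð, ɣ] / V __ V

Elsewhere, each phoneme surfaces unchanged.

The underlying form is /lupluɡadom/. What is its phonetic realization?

/l/ (word-initial): rule 3 targets it, but not word-finally → unchanged [l].
/u/ — between /l/ and /p/; rule 1 does not apply here → [u].
/p/ — not in any rule's target class → [p].
/l/ (between /p/ and /u/): rule 3 targets it, but not word-finally → unchanged [l].
/u/ (between /l/ and /ɡ/): rule 1 targets it, but not before a nasal consonant → unchanged [u].
Rule 4 applies to /ɡ/ (between /u/ and /a/: between two vowels) → [ɣ].
/a/ (between /ɡ/ and /d/): rule 1 targets it, but not before a nasal consonant → unchanged [a].
/d/ — between /a/ and /o/, between two vowels — surfaces as [ð] (rule 4).
/o/ — between /d/ and /m/, before a nasal consonant — surfaces as [õ] (rule 1).
/m/ (word-final): no rule targets it → [m].

[lupluɣaðõm]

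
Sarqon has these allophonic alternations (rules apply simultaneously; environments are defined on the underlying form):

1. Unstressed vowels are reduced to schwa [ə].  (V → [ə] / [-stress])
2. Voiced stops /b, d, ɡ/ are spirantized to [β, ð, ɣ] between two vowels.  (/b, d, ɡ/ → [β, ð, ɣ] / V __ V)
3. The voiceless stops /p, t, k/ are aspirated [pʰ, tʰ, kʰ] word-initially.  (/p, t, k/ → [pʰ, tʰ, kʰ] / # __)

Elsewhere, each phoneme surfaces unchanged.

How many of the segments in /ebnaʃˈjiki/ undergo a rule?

3

Segments that undergo a rule: /e/ → [ə] (rule 1); /a/ → [ə] (rule 1); /i/ → [ə] (rule 1).
All other segments surface unchanged.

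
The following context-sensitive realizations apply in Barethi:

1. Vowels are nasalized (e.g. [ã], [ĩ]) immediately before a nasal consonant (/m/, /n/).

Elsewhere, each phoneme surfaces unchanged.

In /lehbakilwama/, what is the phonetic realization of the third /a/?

[a]

/a/ (word-final) is in the target of rule 1 but the environment (before a nasal consonant) is not met → [a].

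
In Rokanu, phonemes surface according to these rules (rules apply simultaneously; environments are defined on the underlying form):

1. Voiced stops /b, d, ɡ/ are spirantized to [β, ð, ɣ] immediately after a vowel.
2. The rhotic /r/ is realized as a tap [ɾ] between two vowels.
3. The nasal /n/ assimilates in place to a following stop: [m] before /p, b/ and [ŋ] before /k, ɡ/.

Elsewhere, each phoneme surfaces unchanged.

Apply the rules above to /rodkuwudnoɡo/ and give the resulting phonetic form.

[roðkuwuðnoɣo]

/r/ — word-initial; rule 2 does not apply here → [r].
/o/ stays [o].
/d/ (between /o/ and /k/): immediately after a vowel, so rule 1 applies → [ð].
/k/ stays [k].
/u/ (between /k/ and /w/) is unaffected → [u].
/w/ (between /u/ and /u/): no rule targets it → [w].
/u/ — not in any rule's target class → [u].
/d/ — between /u/ and /n/, immediately after a vowel — surfaces as [ð] (rule 1).
/n/ (between /d/ and /o/): rule 3 targets it, but not before a labial or velar stop → unchanged [n].
/o/ (between /n/ and /ɡ/): no rule targets it → [o].
/ɡ/ (between /o/ and /o/) occurs immediately after a vowel → [ɣ] by rule 1.
/o/ — not in any rule's target class → [o].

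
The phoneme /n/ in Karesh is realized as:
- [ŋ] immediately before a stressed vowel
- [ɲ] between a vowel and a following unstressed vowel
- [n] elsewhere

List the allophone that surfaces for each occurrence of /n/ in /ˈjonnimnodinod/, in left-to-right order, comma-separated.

[n], [n], [n], [ɲ]

Occurrence 1 (position 3): no conditioning environment matches → elsewhere allophone [n].
Occurrence 2 (position 4): no conditioning environment matches → elsewhere allophone [n].
Occurrence 3 (position 7): no conditioning environment matches → elsewhere allophone [n].
Occurrence 4 (position 11): between a vowel and a following unstressed vowel → [ɲ].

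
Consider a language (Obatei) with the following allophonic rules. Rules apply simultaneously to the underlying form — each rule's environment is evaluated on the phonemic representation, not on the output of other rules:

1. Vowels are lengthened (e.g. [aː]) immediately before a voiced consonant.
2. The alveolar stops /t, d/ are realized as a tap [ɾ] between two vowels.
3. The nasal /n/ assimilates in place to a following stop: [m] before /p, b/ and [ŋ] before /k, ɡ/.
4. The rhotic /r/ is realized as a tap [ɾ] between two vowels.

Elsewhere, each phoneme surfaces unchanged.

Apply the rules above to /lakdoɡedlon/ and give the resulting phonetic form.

/l/ — not in any rule's target class → [l].
/a/ (between /l/ and /k/) fails the environment for rule 1, so it stays [a].
/k/ — not in any rule's target class → [k].
/d/ (between /k/ and /o/): rule 2 targets it, but not between two vowels → unchanged [d].
/o/ — between /d/ and /ɡ/, before a voiced consonant — surfaces as [oː] (rule 1).
/ɡ/ (between /o/ and /e/): no rule targets it → [ɡ].
/e/ meets the environment for rule 1 (before a voiced consonant) → [eː].
/d/ (between /e/ and /l/): rule 2 targets it, but not between two vowels → unchanged [d].
/l/ — not in any rule's target class → [l].
/o/ (between /l/ and /n/) occurs before a voiced consonant → [oː] by rule 1.
/n/ — word-final; rule 3 does not apply here → [n].

[lakdoːɡeːdloːn]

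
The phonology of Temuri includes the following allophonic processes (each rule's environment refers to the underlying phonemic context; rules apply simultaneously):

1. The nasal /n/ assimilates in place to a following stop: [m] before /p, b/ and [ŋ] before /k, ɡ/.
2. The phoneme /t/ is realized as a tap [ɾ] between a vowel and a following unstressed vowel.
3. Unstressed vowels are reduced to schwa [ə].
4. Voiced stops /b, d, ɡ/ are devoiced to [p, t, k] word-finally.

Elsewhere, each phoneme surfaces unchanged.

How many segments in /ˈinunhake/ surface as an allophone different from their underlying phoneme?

3

Segments that undergo a rule: /u/ → [ə] (rule 3); /a/ → [ə] (rule 3); /e/ → [ə] (rule 3).
All other segments surface unchanged.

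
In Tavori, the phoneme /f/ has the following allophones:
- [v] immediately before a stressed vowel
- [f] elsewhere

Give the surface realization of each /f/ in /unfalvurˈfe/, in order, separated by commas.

[f], [v]

Occurrence 1 (position 3): no conditioning environment matches → elsewhere allophone [f].
Occurrence 2 (position 9): immediately before a stressed vowel → [v].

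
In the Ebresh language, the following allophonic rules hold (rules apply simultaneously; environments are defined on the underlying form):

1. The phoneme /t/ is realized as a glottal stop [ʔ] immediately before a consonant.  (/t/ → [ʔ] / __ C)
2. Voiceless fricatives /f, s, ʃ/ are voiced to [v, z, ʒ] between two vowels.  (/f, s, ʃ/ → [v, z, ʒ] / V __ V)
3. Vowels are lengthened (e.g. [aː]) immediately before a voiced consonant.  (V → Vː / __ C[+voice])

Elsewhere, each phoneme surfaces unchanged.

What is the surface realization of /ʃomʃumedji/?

[ʃoːmʃuːmeːdji]

/ʃ/ (word-initial) is in the target of rule 2 but the environment (between two vowels) is not met → [ʃ].
/o/ — between /ʃ/ and /m/, before a voiced consonant — surfaces as [oː] (rule 3).
/m/ — not in any rule's target class → [m].
/ʃ/ — between /m/ and /u/; rule 2 does not apply here → [ʃ].
/u/ (between /ʃ/ and /m/): before a voiced consonant, so rule 3 applies → [uː].
/m/ (between /u/ and /e/): no rule targets it → [m].
/e/ (between /m/ and /d/) occurs before a voiced consonant → [eː] by rule 3.
/d/ (between /e/ and /j/): no rule targets it → [d].
/j/ — not in any rule's target class → [j].
/i/ (word-final) fails the environment for rule 3, so it stays [i].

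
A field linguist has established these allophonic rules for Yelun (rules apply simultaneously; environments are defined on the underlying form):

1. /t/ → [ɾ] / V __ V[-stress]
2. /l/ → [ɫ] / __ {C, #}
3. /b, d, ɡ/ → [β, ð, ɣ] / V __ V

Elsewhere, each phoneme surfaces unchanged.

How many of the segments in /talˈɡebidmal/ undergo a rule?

Segments that undergo a rule: /l/ → [ɫ] (rule 2); /b/ → [β] (rule 3); /l/ → [ɫ] (rule 2).
All other segments surface unchanged.

3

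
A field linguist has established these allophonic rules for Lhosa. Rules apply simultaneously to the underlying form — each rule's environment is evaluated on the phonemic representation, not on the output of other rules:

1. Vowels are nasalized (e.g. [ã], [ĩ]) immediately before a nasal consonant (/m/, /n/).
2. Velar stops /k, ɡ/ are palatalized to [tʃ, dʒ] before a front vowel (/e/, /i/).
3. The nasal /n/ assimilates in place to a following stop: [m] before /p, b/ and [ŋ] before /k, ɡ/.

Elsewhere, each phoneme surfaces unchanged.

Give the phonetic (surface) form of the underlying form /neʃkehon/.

[neʃtʃehõn]

/n/ (word-initial): rule 3 targets it, but not before a labial or velar stop → unchanged [n].
/e/ — between /n/ and /ʃ/; rule 1 does not apply here → [e].
/ʃ/ — not in any rule's target class → [ʃ].
/k/ — between /ʃ/ and /e/, before a front vowel — surfaces as [tʃ] (rule 2).
/e/ — between /k/ and /h/; rule 1 does not apply here → [e].
/h/ — not in any rule's target class → [h].
/o/ — between /h/ and /n/, before a nasal consonant — surfaces as [õ] (rule 1).
/n/ (word-final) fails the environment for rule 3, so it stays [n].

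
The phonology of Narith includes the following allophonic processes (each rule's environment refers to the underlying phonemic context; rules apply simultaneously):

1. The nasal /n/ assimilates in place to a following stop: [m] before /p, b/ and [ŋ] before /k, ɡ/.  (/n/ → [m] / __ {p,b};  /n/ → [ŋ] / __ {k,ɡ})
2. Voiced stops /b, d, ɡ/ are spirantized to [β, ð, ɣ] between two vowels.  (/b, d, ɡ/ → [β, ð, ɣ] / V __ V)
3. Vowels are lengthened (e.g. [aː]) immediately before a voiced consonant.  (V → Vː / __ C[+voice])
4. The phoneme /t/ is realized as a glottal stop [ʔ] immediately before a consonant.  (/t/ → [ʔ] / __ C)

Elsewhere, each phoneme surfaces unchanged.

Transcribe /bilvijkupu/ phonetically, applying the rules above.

[biːlviːjkupu]

/b/ (word-initial): rule 2 targets it, but not between two vowels → unchanged [b].
/i/ (between /b/ and /l/) occurs before a voiced consonant → [iː] by rule 3.
/i/ meets the environment for rule 3 (before a voiced consonant) → [iː].
/u/ (between /k/ and /p/) is in the target of rule 3 but the environment (before a voiced consonant) is not met → [u].
/u/ (word-final) fails the environment for rule 3, so it stays [u].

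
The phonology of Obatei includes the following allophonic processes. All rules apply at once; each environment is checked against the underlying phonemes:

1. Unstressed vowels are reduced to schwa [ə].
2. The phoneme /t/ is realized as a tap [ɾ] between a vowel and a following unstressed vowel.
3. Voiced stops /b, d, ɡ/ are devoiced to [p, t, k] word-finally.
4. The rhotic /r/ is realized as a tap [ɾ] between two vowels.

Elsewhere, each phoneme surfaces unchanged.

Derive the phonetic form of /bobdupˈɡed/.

[bəbdəpˈɡet]

/b/ — word-initial; rule 3 does not apply here → [b].
/o/ meets the environment for rule 1 (in an unstressed syllable) → [ə].
/b/ (between /o/ and /d/) is in the target of rule 3 but the environment (word-finally) is not met → [b].
/d/ (between /b/ and /u/): rule 3 targets it, but not word-finally → unchanged [d].
/u/ (between /d/ and /p/) occurs in an unstressed syllable → [ə] by rule 1.
/p/ stays [p].
/ɡ/ (between /p/ and /e/) fails the environment for rule 3, so it stays [ɡ].
/e/ (between /ɡ/ and /d/) is in the target of rule 1 but the environment (in an unstressed syllable) is not met → [e].
/d/ (word-final): word-finally, so rule 3 applies → [t].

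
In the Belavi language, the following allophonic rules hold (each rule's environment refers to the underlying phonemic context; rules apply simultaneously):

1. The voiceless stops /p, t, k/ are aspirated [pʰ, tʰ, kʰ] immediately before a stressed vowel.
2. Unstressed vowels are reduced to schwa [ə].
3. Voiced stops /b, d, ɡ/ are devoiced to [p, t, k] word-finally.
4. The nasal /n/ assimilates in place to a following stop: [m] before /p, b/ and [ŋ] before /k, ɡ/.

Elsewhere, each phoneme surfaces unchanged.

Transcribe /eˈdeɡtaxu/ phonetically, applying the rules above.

/e/ — word-initial, in an unstressed syllable — surfaces as [ə] (rule 2).
/d/ (between /e/ and /e/) fails the environment for rule 3, so it stays [d].
/e/ (between /d/ and /ɡ/) fails the environment for rule 2, so it stays [e].
/ɡ/ (between /e/ and /t/) is in the target of rule 3 but the environment (word-finally) is not met → [ɡ].
/t/ — between /ɡ/ and /a/; rule 1 does not apply here → [t].
/a/ meets the environment for rule 2 (in an unstressed syllable) → [ə].
/x/ (between /a/ and /u/) is unaffected → [x].
/u/ (word-final) occurs in an unstressed syllable → [ə] by rule 2.

[əˈdeɡtəxə]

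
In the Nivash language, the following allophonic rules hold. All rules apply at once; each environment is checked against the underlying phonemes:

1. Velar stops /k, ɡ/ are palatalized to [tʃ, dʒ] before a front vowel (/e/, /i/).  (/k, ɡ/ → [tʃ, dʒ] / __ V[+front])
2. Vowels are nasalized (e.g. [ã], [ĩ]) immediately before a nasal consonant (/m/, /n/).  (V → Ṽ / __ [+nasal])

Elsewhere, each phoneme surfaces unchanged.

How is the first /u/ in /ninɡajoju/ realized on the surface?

/u/ — word-final; rule 2 does not apply here → [u].

[u]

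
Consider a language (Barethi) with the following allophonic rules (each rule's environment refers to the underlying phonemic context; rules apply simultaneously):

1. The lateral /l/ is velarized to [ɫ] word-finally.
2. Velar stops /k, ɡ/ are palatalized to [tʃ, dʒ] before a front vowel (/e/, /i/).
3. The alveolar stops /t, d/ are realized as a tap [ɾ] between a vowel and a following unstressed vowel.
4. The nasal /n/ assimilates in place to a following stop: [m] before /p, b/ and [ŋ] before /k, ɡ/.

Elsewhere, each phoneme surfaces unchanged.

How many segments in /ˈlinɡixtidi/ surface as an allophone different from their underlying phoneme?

3

Segments that undergo a rule: /n/ → [ŋ] (rule 4); /ɡ/ → [dʒ] (rule 2); /d/ → [ɾ] (rule 3).
All other segments surface unchanged.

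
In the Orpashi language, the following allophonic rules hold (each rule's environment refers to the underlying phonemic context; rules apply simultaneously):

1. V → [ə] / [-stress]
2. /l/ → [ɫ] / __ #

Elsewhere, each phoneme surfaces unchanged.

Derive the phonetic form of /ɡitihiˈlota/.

/i/ meets the environment for rule 1 (in an unstressed syllable) → [ə].
Rule 1 applies to /i/ (between /t/ and /h/: in an unstressed syllable) → [ə].
/i/ (between /h/ and /l/) occurs in an unstressed syllable → [ə] by rule 1.
/l/ (between /i/ and /o/) fails the environment for rule 2, so it stays [l].
/o/ — between /l/ and /t/; rule 1 does not apply here → [o].
/a/ meets the environment for rule 1 (in an unstressed syllable) → [ə].

[ɡətəhəˈlotə]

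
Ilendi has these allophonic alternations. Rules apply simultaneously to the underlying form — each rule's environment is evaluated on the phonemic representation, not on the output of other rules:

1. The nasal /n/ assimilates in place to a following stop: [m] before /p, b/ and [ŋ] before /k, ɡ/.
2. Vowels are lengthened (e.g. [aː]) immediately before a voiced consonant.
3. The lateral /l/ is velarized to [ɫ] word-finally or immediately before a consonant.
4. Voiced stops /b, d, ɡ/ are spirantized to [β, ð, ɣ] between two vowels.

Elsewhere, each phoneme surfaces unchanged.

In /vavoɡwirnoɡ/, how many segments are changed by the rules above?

Segments that undergo a rule: /a/ → [aː] (rule 2); /o/ → [oː] (rule 2); /i/ → [iː] (rule 2); /o/ → [oː] (rule 2).
All other segments surface unchanged.

4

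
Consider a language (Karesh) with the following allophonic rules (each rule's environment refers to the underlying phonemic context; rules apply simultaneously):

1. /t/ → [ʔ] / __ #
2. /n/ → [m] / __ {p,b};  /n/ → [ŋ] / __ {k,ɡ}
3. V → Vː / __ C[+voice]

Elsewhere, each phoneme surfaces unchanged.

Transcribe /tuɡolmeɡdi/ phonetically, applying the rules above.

/t/ (word-initial): rule 1 targets it, but not word-finally → unchanged [t].
Rule 3 applies to /u/ (between /t/ and /ɡ/: before a voiced consonant) → [uː].
/o/ (between /ɡ/ and /l/) occurs before a voiced consonant → [oː] by rule 3.
Rule 3 applies to /e/ (between /m/ and /ɡ/: before a voiced consonant) → [eː].
/i/ — word-final; rule 3 does not apply here → [i].

[tuːɡoːlmeːɡdi]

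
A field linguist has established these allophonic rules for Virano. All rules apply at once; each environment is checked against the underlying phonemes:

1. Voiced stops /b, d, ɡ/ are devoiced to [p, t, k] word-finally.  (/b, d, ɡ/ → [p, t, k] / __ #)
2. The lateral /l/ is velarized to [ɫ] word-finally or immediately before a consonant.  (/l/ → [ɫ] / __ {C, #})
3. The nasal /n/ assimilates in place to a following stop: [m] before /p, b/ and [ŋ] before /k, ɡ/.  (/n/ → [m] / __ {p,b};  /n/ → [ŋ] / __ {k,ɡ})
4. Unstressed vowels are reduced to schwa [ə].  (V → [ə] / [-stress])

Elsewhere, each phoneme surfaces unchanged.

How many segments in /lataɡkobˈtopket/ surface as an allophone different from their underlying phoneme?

4

Segments that undergo a rule: /a/ → [ə] (rule 4); /a/ → [ə] (rule 4); /o/ → [ə] (rule 4); /e/ → [ə] (rule 4).
All other segments surface unchanged.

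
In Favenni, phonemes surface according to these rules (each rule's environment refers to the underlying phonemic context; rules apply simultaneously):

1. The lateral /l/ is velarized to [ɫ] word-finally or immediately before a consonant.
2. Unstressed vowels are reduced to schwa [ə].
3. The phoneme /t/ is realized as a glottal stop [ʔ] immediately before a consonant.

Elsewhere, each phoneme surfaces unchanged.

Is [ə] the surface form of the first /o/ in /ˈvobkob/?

/o/ (between /v/ and /b/): rule 2 targets it, but not in an unstressed syllable → unchanged [o].
The actual realization is [o], not [ə].

No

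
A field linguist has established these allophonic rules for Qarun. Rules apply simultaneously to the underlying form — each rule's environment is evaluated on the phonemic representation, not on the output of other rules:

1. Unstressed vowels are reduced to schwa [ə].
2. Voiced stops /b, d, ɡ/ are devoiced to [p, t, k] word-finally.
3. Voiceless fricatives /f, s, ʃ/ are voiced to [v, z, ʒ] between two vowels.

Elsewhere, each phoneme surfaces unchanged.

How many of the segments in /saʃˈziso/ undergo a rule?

3

Segments that undergo a rule: /a/ → [ə] (rule 1); /s/ → [z] (rule 3); /o/ → [ə] (rule 1).
All other segments surface unchanged.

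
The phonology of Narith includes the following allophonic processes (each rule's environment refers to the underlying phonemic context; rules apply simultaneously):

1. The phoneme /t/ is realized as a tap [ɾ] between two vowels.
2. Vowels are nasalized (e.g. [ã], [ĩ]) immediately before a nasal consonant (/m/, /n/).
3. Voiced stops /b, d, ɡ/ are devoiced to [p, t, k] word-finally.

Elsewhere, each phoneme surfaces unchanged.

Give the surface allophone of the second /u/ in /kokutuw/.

/u/ (between /t/ and /w/) fails the environment for rule 2, so it stays [u].

[u]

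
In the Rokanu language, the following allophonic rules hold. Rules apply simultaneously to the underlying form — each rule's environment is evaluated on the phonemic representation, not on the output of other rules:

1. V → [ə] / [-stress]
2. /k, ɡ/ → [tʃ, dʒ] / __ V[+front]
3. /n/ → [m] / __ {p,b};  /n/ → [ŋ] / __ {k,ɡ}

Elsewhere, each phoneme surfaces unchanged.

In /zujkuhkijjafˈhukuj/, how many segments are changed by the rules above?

6

Segments that undergo a rule: /u/ → [ə] (rule 1); /u/ → [ə] (rule 1); /k/ → [tʃ] (rule 2); /i/ → [ə] (rule 1); /a/ → [ə] (rule 1); /u/ → [ə] (rule 1).
All other segments surface unchanged.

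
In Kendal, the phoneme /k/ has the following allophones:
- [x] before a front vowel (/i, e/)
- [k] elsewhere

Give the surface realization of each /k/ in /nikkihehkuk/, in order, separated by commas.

Occurrence 1 (position 3): no conditioning environment matches → elsewhere allophone [k].
Occurrence 2 (position 4): before a front vowel (/i, e/) → [x].
Occurrence 3 (position 9): no conditioning environment matches → elsewhere allophone [k].
Occurrence 4 (position 11): no conditioning environment matches → elsewhere allophone [k].

[k], [x], [k], [k]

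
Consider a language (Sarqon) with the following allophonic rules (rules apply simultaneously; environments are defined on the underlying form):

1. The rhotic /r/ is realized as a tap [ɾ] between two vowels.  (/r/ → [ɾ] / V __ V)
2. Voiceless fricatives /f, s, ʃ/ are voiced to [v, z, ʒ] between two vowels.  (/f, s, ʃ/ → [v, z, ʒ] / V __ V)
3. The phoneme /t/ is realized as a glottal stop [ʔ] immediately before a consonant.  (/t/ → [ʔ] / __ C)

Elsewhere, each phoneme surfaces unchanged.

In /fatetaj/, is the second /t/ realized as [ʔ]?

No

/t/ (between /e/ and /a/): rule 3 targets it, but not immediately before a consonant → unchanged [t].
The actual realization is [t], not [ʔ].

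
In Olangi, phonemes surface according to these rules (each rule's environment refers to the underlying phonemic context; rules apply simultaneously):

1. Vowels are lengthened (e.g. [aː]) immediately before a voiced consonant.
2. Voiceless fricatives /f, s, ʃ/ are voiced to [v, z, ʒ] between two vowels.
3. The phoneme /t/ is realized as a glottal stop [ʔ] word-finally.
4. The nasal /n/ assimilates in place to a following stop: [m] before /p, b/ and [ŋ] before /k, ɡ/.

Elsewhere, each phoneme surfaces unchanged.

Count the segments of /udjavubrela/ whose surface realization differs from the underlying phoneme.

4

Segments that undergo a rule: /u/ → [uː] (rule 1); /a/ → [aː] (rule 1); /u/ → [uː] (rule 1); /e/ → [eː] (rule 1).
All other segments surface unchanged.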